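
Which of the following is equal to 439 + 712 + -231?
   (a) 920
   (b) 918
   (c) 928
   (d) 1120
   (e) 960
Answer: a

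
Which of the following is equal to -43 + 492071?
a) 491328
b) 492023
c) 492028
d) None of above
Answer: c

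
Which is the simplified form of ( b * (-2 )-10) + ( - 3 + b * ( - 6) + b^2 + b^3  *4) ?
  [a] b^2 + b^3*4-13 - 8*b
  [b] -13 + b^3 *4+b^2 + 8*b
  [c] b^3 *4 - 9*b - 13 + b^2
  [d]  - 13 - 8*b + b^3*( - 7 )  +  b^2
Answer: a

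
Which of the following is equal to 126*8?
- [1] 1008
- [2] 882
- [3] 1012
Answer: 1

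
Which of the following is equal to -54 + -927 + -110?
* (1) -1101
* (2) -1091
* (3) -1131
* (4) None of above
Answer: 2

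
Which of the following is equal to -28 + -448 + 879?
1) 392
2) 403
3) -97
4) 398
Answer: 2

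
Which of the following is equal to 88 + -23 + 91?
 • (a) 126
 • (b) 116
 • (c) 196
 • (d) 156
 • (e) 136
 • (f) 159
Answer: d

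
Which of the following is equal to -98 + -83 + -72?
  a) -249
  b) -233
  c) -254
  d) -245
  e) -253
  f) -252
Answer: e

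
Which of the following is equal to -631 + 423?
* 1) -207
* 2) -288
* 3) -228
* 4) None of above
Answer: 4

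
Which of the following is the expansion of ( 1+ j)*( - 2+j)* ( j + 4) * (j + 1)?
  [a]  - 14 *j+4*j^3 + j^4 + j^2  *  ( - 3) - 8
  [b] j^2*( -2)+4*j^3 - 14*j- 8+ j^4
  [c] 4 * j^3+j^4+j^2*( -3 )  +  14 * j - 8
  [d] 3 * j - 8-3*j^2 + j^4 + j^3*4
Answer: a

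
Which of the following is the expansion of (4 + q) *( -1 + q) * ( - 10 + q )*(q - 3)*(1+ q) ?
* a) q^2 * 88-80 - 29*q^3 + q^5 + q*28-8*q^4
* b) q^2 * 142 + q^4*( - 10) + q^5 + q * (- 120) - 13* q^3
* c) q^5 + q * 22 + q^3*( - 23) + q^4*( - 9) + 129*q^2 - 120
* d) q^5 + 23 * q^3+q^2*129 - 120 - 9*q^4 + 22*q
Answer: c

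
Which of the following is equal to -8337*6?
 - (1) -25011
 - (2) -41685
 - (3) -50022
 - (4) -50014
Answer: 3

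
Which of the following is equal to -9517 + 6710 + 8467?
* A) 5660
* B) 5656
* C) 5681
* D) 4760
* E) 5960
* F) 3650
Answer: A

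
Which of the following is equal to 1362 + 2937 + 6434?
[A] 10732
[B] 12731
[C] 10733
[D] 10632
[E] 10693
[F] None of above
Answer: C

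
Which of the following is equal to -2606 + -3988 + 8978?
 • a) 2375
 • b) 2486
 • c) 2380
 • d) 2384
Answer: d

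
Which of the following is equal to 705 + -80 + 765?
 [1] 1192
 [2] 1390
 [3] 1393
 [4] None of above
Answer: 2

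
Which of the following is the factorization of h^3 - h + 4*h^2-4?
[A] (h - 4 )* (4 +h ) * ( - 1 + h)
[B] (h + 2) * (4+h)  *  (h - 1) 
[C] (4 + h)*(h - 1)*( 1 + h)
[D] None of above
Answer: C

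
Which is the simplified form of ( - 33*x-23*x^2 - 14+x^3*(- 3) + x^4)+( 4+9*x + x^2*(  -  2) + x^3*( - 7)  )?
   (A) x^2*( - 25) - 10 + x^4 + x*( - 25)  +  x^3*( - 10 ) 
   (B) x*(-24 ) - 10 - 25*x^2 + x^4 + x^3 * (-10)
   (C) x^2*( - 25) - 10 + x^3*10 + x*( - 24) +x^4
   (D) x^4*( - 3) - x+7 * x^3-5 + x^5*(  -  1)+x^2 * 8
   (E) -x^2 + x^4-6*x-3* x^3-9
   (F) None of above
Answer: B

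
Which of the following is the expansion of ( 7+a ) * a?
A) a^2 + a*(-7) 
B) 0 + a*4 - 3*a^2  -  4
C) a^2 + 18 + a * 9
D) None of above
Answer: D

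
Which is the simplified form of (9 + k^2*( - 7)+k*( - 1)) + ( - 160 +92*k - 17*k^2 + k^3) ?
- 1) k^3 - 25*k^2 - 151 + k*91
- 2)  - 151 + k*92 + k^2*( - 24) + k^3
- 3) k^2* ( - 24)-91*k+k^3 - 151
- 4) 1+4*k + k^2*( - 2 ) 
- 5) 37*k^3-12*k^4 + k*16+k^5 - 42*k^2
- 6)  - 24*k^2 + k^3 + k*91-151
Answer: 6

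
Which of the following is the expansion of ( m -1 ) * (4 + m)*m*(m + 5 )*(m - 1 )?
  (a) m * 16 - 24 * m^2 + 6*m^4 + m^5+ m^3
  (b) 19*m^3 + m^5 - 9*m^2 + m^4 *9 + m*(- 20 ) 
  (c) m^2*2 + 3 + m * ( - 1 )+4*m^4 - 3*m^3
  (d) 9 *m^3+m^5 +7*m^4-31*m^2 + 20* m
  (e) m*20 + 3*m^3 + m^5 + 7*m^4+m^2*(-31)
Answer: e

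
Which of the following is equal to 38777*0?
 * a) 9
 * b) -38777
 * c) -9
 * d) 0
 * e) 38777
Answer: d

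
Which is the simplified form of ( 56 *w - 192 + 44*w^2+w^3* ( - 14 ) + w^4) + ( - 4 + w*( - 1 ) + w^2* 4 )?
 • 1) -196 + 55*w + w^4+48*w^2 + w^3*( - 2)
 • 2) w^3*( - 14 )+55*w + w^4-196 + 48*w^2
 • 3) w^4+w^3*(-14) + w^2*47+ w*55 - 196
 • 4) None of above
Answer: 2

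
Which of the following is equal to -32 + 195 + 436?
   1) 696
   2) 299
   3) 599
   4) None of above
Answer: 3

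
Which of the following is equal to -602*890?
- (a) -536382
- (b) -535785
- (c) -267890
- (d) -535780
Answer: d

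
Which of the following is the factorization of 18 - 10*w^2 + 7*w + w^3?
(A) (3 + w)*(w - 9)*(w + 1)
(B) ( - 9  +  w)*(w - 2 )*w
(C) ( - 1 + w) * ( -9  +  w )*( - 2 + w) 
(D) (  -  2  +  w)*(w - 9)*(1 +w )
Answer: D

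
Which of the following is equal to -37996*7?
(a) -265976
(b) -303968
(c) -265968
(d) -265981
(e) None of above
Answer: e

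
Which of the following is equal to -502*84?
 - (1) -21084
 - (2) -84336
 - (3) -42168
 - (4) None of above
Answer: 3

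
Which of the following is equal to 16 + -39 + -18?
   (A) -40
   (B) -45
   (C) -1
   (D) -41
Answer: D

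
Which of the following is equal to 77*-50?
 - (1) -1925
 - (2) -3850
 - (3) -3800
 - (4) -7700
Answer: 2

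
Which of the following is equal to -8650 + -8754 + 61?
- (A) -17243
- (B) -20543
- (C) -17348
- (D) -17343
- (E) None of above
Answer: D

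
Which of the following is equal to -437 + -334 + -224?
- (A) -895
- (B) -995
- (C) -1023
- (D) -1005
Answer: B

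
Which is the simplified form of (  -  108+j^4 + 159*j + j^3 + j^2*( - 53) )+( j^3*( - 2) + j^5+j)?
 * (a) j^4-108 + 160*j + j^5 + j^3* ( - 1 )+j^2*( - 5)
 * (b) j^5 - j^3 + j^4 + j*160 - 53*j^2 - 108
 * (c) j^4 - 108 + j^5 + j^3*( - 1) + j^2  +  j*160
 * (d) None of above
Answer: b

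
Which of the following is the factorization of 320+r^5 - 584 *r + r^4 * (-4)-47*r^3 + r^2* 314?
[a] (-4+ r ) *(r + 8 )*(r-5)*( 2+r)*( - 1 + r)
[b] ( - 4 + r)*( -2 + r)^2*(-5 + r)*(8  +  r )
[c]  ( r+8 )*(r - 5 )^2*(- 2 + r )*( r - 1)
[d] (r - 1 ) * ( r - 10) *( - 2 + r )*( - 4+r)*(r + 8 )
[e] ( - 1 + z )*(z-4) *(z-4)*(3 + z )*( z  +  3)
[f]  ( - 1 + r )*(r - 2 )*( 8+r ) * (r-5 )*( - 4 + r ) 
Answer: f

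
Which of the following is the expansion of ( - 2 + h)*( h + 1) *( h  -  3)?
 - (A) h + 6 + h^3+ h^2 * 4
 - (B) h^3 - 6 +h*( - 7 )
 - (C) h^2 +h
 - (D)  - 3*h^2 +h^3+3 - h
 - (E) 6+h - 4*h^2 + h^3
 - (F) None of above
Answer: E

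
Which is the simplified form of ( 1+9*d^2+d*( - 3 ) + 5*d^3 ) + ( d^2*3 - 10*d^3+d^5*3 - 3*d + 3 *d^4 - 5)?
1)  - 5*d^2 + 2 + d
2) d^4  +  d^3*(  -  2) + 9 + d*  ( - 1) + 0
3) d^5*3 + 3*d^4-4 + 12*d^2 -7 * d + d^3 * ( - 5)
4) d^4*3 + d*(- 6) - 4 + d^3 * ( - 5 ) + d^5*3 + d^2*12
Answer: 4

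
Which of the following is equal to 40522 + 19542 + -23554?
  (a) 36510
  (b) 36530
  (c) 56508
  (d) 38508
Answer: a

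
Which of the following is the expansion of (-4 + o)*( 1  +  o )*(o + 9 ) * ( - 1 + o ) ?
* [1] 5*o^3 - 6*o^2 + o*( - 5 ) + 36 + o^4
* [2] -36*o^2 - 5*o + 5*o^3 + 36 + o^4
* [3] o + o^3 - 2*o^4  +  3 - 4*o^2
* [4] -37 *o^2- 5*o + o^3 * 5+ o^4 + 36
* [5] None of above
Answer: 4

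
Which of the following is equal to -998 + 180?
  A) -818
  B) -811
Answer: A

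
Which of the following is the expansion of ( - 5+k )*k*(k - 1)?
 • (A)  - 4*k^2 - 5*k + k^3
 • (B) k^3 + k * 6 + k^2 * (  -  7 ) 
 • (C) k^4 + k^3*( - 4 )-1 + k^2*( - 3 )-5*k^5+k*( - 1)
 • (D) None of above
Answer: D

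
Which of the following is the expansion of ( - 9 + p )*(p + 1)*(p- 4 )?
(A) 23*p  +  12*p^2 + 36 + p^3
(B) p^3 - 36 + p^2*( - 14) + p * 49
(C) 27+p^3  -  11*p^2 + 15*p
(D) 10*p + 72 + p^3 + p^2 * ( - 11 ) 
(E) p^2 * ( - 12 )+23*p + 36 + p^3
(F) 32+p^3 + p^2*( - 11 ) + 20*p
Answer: E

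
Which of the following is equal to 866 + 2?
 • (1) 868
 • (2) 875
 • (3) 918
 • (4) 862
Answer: 1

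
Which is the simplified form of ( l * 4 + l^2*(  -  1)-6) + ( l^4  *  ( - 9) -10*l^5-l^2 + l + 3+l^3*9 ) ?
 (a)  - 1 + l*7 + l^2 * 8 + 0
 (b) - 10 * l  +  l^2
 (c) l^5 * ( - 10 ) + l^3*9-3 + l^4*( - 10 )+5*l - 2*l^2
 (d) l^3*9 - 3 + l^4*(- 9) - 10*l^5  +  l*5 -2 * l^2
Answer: d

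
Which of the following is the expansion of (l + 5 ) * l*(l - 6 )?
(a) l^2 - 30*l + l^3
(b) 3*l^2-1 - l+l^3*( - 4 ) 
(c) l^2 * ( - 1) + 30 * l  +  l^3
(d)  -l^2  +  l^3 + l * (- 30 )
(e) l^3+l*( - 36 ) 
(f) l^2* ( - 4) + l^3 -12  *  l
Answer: d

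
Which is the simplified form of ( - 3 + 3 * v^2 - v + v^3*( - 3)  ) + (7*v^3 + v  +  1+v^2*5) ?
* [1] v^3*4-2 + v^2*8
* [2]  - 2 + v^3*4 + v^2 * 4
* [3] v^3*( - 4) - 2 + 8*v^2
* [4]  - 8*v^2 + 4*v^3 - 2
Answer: 1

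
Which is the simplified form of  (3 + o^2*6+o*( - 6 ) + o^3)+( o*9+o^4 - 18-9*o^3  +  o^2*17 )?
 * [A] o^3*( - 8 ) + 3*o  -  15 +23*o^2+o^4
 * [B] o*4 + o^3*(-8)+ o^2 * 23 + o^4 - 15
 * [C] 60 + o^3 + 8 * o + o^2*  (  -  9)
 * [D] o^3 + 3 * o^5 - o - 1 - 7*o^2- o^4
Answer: A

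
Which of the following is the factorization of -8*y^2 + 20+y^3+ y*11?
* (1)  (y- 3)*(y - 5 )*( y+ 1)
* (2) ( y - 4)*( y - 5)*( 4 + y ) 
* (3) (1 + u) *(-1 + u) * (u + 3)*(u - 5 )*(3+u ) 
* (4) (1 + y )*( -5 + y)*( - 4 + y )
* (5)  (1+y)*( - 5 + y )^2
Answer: 4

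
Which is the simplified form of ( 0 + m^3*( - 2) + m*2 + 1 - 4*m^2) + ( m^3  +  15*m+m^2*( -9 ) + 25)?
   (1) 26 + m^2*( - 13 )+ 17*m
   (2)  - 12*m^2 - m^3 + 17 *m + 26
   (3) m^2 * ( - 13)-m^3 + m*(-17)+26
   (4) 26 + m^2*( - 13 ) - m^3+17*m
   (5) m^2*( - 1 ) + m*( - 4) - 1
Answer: 4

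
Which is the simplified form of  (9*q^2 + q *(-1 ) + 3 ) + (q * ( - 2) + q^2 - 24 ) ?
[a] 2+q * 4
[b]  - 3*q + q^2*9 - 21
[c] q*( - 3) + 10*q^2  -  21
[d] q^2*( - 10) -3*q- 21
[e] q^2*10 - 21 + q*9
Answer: c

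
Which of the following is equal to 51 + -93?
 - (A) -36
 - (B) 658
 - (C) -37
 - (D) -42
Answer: D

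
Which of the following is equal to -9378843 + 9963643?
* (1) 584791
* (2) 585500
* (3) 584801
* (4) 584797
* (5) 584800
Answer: 5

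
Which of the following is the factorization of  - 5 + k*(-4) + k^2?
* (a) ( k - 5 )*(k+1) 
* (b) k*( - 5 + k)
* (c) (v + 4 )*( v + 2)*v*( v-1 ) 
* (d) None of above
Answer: a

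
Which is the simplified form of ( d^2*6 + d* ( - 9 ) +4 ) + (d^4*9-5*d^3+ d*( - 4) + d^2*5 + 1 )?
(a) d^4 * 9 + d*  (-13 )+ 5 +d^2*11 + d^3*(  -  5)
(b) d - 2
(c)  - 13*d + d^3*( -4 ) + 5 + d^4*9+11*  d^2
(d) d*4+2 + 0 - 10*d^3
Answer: a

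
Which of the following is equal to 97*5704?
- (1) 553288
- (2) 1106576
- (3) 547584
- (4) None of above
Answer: 1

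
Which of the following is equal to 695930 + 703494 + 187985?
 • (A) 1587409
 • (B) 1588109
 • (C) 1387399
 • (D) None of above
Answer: A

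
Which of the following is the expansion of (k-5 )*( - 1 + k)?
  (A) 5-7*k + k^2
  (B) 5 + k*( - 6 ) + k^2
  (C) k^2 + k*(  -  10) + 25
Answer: B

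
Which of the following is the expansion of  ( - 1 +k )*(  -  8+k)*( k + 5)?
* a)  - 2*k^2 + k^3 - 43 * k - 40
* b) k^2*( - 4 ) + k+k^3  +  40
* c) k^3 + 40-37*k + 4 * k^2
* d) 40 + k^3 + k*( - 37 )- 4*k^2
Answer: d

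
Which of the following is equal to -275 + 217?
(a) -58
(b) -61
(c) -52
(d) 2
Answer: a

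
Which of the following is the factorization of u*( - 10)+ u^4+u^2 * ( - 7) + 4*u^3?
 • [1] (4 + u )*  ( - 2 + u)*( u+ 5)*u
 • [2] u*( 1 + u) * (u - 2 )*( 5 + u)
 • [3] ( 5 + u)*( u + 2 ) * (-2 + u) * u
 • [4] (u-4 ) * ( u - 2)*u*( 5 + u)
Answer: 2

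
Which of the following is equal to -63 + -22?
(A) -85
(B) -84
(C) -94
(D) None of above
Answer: A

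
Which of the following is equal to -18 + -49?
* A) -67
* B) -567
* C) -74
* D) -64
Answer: A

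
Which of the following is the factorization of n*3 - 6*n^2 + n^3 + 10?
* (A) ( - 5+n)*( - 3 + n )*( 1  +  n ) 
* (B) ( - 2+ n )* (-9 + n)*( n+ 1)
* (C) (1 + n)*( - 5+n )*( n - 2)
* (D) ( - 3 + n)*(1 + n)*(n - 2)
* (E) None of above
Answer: C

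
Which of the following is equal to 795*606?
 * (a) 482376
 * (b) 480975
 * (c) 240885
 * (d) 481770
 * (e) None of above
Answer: d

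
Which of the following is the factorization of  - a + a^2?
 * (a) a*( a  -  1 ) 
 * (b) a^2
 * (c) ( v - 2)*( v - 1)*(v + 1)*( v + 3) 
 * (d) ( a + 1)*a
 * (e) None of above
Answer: a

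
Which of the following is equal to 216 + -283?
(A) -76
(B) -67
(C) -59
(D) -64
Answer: B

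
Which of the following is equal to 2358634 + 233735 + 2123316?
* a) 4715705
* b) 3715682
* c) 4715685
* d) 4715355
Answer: c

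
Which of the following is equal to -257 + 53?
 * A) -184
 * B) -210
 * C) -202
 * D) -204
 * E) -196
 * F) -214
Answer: D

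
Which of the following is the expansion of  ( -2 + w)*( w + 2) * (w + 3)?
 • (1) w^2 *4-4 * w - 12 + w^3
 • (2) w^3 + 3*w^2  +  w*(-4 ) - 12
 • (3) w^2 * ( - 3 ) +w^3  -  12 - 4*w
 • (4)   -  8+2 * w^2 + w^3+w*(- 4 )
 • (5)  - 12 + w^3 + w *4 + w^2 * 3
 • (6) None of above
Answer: 2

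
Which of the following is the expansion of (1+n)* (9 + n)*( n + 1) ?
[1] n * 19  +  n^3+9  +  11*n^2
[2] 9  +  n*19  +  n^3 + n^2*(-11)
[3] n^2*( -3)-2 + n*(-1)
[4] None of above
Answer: 1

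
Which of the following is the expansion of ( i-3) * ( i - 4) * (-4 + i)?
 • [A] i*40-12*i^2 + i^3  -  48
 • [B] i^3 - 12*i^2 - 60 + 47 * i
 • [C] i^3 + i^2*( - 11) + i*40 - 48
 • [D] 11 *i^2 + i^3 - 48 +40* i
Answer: C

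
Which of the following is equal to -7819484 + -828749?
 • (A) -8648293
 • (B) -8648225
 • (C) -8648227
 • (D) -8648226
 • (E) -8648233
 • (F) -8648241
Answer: E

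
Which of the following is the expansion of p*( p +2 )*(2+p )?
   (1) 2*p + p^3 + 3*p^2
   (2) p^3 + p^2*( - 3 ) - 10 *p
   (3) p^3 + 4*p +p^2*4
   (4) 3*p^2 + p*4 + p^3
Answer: 3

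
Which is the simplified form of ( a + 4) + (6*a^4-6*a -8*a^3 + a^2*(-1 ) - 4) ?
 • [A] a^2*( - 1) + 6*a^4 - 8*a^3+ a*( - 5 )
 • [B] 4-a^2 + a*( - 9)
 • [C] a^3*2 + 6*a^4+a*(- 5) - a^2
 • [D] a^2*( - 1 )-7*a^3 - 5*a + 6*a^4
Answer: A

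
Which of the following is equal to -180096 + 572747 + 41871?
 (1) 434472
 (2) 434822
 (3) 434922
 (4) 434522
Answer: 4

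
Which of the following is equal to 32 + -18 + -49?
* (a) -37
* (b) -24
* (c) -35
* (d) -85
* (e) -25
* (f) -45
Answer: c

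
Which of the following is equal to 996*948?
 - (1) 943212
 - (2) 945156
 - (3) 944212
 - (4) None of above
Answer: 4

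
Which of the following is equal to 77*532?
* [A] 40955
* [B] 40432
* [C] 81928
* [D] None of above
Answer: D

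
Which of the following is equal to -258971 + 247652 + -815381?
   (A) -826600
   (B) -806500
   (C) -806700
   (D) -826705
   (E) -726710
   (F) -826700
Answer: F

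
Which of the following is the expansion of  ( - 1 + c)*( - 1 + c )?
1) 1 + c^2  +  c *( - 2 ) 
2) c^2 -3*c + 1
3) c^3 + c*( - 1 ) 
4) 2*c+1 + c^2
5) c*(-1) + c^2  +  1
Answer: 1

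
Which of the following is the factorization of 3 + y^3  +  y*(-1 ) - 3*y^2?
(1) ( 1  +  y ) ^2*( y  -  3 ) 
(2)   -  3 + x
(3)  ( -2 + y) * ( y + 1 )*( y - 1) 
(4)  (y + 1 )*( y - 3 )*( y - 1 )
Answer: 4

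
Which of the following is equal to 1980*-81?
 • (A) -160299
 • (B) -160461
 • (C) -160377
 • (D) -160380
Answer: D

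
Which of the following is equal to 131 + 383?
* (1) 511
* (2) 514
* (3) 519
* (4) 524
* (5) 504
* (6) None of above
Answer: 2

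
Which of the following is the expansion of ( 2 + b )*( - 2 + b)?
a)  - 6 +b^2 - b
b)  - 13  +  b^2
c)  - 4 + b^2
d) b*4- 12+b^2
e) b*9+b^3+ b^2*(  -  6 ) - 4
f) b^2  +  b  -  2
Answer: c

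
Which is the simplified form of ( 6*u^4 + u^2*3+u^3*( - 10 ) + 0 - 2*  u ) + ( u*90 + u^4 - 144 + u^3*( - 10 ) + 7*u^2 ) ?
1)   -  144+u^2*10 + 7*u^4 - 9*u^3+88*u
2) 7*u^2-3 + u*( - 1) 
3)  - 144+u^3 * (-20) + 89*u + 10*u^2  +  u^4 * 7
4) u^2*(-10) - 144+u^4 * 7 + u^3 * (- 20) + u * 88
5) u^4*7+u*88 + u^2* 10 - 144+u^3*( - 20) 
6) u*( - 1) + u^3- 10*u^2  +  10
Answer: 5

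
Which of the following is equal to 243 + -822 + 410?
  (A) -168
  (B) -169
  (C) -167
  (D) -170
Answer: B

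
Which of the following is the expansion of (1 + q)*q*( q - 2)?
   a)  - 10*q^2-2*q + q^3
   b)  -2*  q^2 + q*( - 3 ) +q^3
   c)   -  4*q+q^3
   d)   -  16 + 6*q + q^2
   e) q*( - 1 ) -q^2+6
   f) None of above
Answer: f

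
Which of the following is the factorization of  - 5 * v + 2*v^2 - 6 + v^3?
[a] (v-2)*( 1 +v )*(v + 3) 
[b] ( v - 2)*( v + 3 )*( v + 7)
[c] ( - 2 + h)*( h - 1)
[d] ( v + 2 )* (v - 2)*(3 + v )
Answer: a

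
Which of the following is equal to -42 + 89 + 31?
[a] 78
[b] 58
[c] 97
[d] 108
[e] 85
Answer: a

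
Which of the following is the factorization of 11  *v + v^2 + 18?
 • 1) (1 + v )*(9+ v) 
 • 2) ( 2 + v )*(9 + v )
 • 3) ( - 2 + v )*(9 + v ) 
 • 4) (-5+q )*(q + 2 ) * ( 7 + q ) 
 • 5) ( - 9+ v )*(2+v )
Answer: 2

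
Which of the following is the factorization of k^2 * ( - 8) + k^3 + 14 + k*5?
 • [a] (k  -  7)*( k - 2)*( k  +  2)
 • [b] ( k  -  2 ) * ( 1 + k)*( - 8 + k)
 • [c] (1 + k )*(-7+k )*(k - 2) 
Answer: c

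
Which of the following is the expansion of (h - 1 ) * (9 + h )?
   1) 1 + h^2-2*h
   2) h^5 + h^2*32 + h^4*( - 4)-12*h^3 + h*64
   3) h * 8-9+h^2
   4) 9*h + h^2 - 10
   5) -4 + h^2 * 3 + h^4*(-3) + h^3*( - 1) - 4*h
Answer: 3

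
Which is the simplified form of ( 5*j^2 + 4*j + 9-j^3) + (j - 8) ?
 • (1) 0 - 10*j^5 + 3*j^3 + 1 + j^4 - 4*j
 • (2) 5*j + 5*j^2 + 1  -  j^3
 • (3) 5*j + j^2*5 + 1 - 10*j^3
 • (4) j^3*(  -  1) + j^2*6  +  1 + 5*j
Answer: 2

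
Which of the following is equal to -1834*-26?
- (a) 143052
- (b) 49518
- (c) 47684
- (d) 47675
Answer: c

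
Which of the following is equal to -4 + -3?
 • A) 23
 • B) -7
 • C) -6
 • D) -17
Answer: B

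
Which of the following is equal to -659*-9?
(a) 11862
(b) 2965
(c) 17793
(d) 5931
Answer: d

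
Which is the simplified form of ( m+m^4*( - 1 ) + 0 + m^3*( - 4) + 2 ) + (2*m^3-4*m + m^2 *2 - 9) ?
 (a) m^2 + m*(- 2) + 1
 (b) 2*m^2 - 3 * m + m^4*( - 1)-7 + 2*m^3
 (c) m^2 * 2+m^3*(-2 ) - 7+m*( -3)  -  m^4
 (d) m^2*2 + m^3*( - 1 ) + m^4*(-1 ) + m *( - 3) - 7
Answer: c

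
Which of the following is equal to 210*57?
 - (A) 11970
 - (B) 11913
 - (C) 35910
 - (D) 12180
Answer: A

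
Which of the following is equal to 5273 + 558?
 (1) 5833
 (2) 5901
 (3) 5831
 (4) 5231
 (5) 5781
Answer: 3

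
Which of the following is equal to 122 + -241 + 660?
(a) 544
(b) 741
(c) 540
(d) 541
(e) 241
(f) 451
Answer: d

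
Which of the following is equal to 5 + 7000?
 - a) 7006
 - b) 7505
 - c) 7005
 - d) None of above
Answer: c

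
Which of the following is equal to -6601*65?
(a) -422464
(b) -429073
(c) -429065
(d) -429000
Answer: c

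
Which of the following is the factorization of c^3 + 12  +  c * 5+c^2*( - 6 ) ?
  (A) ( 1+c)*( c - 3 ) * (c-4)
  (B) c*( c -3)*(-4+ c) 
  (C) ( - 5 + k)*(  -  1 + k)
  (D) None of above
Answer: A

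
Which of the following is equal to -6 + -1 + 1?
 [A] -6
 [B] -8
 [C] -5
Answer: A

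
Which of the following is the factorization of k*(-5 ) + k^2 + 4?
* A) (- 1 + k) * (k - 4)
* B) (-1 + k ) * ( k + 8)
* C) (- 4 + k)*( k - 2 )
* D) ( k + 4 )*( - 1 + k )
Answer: A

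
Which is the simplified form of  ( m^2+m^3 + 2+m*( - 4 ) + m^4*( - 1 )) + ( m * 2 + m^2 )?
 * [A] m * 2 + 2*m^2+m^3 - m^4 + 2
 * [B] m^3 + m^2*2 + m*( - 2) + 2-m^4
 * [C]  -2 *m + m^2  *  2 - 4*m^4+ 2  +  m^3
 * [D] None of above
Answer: B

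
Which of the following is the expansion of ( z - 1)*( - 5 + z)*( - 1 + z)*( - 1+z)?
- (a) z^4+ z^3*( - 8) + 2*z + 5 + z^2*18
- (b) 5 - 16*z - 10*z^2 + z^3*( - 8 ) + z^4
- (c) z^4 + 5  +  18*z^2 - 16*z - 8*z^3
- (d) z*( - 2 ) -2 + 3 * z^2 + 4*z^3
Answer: c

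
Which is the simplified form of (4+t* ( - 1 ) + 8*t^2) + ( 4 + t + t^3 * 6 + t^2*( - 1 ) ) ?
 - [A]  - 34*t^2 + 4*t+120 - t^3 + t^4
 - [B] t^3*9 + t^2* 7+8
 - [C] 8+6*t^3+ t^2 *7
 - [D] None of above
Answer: C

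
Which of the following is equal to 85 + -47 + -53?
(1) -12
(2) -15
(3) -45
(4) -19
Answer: 2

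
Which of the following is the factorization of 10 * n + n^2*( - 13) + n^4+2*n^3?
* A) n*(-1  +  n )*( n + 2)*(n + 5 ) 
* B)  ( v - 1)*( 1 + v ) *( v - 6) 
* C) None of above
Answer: C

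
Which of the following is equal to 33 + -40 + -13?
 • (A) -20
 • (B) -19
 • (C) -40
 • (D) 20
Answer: A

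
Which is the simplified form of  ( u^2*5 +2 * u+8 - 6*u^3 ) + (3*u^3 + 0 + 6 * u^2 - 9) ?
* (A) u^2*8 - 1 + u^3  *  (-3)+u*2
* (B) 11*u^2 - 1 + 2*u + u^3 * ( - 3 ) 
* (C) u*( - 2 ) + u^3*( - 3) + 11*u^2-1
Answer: B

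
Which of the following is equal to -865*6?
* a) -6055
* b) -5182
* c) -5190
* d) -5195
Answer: c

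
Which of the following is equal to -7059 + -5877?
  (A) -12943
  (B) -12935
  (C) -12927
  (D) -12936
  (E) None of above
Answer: D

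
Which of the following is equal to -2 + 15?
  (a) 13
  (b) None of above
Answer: a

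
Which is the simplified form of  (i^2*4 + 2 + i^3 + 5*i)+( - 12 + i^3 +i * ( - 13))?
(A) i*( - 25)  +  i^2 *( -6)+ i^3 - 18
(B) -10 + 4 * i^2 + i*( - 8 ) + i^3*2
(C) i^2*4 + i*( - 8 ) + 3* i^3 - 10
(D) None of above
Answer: B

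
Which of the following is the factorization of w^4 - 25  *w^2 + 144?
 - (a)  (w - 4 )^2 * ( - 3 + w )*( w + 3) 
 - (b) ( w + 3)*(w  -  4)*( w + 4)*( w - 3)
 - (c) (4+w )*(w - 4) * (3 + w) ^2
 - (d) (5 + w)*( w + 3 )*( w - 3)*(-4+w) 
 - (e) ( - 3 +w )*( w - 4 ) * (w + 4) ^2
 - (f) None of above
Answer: b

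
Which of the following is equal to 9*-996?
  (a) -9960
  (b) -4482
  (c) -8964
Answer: c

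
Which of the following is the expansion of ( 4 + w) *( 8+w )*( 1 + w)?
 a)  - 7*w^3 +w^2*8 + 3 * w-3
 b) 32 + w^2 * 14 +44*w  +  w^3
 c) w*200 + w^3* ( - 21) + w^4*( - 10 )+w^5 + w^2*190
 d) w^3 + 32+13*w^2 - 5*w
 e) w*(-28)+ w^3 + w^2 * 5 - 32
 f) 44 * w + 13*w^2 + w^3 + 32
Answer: f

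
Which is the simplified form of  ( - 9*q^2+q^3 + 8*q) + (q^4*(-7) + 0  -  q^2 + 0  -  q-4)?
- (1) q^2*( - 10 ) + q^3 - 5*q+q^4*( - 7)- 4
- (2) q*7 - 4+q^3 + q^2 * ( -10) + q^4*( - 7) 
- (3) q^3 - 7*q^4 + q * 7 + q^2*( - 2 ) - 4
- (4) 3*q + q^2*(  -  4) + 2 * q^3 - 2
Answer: 2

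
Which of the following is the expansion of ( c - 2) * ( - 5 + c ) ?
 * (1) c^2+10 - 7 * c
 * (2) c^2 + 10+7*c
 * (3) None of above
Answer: 1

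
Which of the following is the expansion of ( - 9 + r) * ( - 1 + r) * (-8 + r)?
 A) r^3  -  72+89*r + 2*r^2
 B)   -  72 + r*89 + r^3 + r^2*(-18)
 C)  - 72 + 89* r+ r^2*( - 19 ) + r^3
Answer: B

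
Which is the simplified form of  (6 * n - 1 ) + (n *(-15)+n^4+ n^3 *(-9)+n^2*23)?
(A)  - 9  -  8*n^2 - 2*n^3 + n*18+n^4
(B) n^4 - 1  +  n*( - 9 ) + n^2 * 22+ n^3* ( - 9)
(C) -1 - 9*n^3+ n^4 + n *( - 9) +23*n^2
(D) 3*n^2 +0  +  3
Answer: C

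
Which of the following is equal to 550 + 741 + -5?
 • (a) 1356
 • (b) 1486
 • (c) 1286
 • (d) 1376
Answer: c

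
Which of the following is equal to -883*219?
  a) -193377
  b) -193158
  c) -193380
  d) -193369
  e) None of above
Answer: a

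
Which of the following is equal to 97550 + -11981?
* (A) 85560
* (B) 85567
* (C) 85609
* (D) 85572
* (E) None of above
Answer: E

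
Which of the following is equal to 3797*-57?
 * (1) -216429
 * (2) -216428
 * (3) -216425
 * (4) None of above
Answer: 1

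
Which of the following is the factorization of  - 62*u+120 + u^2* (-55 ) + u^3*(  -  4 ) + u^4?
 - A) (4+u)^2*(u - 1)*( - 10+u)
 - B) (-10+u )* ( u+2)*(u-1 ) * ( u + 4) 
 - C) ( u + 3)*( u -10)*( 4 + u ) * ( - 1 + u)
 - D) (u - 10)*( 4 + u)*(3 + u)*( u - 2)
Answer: C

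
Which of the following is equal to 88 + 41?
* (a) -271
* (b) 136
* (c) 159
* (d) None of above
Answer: d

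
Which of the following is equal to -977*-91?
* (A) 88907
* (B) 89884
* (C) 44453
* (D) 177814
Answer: A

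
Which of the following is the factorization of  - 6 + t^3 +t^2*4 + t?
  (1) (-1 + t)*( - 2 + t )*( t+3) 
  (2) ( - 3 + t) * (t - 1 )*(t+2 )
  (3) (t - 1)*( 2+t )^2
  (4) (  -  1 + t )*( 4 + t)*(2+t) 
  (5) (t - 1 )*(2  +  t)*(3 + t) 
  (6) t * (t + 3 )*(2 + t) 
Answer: 5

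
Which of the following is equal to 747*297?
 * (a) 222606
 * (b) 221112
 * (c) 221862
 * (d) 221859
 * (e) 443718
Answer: d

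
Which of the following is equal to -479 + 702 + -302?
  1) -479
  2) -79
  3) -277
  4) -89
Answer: 2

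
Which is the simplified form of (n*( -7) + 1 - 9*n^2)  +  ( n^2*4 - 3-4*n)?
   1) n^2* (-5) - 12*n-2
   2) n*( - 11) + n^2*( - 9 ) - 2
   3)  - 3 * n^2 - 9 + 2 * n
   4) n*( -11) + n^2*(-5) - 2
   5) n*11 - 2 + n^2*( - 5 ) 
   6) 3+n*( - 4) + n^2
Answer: 4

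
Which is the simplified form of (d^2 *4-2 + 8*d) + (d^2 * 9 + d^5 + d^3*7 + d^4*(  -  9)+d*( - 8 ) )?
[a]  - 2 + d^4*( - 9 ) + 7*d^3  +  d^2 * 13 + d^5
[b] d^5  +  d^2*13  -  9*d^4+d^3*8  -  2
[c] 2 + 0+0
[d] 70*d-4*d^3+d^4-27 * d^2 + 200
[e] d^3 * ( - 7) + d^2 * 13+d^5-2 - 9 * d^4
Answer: a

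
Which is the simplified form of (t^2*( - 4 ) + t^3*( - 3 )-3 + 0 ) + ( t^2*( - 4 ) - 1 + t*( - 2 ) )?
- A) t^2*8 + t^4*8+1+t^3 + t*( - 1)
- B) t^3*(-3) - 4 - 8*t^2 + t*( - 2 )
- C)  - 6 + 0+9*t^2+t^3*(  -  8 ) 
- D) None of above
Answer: B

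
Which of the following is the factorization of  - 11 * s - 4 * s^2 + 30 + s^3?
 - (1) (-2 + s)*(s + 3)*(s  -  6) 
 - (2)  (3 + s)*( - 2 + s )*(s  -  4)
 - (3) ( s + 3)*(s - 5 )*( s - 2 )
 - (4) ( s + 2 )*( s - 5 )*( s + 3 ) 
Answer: 3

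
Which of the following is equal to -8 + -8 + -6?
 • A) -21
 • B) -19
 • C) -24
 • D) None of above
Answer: D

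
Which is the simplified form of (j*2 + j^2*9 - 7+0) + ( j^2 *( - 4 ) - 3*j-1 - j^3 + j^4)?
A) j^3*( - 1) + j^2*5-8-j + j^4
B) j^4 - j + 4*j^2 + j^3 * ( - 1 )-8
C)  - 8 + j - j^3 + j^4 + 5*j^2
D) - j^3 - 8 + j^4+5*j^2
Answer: A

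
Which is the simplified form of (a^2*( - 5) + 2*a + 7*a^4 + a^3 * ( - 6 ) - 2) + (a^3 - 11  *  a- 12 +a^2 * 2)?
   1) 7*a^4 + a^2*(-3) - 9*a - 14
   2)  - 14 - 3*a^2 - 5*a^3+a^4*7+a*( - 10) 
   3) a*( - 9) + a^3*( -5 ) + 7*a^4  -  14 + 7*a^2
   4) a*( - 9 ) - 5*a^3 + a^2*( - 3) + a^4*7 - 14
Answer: 4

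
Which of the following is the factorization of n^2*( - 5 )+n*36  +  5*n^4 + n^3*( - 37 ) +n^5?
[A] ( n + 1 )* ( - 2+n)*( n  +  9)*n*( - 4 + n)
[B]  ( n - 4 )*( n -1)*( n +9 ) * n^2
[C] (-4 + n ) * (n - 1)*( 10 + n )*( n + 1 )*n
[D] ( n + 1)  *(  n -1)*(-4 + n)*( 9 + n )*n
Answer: D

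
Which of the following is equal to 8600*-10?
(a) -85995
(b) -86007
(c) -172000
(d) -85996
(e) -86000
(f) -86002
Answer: e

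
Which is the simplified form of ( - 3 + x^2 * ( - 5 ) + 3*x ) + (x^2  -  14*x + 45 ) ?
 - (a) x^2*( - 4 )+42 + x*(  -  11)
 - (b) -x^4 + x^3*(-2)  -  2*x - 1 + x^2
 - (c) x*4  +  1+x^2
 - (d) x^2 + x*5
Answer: a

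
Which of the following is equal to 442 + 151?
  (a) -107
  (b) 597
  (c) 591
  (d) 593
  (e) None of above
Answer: d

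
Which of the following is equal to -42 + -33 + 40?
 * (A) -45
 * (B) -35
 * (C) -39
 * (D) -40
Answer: B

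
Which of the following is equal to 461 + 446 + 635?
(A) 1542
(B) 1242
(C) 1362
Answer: A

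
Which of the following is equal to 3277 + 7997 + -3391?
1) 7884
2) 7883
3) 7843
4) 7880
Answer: 2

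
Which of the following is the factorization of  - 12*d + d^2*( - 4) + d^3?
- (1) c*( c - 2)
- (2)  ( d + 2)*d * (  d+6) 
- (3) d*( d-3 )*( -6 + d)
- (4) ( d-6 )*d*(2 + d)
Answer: 4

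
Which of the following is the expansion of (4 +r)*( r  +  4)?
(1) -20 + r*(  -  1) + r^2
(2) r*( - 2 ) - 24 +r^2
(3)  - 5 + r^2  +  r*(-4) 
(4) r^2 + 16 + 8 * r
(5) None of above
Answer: 4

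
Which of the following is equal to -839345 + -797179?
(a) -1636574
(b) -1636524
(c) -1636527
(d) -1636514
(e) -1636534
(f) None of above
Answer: b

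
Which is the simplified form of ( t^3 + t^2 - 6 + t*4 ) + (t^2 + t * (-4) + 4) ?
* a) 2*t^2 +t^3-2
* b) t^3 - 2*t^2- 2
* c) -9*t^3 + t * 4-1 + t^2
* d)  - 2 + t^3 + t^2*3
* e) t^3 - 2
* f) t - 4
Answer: a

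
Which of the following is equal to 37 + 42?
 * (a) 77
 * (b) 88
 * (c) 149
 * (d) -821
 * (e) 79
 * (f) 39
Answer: e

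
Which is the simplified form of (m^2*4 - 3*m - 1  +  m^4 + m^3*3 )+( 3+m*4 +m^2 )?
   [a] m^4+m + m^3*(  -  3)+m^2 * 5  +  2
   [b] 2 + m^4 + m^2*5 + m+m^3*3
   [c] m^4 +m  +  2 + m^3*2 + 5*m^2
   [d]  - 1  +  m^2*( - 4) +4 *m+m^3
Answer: b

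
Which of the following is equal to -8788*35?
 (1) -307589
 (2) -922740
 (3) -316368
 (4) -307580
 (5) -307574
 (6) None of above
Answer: 4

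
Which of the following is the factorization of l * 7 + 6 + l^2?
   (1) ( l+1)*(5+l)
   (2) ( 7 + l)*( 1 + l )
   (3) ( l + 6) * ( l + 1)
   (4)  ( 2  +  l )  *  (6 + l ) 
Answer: 3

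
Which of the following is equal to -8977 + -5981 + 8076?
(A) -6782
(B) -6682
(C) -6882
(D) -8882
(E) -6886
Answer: C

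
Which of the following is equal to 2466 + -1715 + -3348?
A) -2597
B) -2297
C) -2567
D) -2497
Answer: A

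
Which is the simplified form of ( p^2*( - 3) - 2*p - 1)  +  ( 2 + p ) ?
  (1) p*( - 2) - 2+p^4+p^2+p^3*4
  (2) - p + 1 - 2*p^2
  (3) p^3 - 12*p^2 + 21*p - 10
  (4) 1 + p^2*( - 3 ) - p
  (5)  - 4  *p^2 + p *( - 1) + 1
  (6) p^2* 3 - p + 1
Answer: 4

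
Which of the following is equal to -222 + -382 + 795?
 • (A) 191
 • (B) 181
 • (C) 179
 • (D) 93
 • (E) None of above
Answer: A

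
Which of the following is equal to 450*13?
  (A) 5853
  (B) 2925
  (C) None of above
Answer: C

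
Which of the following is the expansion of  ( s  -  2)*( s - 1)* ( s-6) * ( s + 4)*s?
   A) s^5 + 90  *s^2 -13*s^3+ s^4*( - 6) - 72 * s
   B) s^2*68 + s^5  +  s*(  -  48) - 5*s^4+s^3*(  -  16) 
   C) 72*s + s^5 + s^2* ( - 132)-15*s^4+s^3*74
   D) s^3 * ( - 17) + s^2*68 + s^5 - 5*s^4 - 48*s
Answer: B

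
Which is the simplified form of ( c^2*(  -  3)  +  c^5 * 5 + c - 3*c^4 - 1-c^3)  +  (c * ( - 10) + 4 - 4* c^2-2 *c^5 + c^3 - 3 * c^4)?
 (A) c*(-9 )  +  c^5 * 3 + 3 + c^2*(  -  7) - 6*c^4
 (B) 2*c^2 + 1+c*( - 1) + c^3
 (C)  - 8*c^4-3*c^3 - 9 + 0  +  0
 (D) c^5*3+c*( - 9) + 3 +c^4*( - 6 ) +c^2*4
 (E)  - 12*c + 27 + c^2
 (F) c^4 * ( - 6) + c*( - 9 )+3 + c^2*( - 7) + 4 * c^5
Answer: A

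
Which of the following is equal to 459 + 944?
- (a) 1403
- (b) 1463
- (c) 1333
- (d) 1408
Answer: a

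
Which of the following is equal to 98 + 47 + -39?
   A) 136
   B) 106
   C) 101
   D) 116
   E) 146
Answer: B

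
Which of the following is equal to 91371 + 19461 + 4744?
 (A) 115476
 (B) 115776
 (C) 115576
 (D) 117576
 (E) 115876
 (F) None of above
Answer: C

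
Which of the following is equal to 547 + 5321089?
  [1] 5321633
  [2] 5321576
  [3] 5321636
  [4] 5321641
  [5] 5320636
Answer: 3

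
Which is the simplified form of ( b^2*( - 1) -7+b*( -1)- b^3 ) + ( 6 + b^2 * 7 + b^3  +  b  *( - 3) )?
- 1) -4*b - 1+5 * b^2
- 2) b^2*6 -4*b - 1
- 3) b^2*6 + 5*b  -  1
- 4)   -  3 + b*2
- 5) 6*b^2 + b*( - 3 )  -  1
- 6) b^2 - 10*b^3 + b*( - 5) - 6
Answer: 2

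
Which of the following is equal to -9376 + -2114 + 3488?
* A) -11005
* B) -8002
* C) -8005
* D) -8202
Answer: B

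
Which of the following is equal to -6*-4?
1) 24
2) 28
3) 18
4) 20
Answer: 1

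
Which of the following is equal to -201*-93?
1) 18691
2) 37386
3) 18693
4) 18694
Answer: 3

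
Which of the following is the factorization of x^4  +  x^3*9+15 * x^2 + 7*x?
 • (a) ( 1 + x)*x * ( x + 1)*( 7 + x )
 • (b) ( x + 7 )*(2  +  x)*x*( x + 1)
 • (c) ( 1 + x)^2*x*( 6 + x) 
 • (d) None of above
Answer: a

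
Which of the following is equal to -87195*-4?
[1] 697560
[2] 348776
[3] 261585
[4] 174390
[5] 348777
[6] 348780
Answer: 6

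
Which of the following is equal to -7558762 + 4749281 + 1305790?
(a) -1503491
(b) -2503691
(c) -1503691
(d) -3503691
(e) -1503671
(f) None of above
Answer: c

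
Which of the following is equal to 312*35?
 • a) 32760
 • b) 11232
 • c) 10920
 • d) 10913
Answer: c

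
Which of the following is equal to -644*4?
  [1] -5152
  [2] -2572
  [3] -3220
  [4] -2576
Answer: 4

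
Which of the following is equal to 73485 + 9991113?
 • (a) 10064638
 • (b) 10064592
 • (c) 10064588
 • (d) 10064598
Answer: d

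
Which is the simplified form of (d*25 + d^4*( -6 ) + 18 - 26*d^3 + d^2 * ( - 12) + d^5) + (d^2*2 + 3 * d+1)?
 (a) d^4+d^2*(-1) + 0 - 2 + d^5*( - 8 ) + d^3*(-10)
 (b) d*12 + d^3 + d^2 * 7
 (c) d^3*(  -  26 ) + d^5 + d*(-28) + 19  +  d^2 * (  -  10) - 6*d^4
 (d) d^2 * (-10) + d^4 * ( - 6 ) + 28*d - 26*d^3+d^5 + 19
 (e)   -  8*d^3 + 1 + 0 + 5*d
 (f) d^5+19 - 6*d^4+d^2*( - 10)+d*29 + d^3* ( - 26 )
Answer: d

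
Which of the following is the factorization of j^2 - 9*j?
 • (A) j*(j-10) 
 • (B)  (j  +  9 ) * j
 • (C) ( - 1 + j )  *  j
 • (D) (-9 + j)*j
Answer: D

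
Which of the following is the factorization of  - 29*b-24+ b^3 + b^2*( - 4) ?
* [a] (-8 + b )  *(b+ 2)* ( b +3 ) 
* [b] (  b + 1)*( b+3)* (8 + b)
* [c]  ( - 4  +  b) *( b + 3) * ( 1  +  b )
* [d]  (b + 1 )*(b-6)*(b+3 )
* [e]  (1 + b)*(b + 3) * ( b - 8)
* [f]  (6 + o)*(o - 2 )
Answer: e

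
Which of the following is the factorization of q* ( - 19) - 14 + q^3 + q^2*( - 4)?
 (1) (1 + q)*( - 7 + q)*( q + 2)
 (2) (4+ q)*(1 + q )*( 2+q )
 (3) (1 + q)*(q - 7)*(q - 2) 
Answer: 1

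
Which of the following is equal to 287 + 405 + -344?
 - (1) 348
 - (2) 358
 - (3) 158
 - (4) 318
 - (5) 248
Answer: 1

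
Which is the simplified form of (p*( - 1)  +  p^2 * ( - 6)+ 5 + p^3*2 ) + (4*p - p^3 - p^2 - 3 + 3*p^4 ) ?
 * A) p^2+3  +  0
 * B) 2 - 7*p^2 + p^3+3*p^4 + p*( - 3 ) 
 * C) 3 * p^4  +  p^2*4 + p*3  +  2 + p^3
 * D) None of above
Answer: D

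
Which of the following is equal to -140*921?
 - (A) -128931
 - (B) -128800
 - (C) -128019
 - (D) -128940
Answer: D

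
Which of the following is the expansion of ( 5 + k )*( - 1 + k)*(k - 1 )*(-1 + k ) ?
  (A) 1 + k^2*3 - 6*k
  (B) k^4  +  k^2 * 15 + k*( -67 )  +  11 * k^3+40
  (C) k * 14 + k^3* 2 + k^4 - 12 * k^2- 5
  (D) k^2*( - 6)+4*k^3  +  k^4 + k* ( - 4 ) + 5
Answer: C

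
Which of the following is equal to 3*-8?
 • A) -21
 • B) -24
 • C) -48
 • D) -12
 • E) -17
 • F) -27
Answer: B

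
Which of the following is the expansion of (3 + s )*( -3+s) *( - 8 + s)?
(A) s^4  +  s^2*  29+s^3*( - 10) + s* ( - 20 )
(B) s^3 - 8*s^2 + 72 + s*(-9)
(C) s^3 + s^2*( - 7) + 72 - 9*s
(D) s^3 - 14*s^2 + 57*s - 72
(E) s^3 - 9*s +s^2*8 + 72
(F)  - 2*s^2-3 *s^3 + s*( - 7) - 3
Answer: B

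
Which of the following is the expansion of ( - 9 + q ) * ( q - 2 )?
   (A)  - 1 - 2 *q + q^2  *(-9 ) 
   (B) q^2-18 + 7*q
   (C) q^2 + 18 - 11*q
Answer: C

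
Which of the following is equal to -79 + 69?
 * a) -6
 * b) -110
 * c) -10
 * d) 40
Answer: c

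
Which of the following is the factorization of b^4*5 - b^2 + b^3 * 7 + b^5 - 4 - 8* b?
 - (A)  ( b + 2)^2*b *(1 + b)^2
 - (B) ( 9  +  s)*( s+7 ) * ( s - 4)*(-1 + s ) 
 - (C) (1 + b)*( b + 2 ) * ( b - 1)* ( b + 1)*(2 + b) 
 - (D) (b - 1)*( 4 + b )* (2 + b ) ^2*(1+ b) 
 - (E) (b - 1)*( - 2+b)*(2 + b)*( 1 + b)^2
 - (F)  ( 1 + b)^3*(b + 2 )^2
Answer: C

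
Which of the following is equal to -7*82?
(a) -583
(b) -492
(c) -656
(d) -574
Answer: d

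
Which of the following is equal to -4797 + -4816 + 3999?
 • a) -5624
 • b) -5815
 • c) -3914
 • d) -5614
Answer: d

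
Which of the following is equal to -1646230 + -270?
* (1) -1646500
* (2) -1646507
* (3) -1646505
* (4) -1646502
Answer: 1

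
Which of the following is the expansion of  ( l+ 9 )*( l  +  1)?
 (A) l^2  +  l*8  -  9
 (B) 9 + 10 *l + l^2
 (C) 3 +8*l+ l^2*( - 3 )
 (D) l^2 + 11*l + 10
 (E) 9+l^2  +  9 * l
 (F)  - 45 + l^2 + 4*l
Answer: B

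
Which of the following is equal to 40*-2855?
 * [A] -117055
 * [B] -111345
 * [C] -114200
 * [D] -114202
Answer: C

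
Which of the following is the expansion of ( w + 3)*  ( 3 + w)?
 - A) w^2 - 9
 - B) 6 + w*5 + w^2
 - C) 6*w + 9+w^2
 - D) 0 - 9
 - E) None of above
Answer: C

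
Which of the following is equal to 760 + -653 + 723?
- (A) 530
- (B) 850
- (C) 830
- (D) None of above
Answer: C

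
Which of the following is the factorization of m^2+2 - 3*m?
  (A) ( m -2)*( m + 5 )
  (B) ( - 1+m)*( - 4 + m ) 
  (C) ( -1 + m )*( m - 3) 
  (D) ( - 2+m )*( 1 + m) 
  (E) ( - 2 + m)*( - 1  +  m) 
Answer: E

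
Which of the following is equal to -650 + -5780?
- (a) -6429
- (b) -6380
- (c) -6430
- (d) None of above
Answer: c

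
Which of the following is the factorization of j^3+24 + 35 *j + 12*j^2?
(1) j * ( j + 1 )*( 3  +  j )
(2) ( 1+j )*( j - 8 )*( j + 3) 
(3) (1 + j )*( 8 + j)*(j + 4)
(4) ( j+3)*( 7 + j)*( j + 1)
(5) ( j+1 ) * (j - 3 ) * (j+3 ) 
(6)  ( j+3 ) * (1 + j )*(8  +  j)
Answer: 6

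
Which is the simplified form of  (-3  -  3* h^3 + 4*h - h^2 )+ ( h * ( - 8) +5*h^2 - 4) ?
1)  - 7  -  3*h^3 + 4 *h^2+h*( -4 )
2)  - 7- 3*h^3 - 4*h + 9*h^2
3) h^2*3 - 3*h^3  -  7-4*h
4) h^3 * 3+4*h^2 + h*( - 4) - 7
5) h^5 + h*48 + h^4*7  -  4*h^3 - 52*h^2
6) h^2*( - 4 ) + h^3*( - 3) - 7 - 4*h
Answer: 1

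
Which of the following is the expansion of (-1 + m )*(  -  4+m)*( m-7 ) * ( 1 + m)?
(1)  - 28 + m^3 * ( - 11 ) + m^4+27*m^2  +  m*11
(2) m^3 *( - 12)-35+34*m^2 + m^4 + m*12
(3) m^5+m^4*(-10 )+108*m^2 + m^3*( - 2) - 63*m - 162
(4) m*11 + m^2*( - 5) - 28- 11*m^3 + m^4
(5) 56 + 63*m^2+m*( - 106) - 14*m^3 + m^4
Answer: 1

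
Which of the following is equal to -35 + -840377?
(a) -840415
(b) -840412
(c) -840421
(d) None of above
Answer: b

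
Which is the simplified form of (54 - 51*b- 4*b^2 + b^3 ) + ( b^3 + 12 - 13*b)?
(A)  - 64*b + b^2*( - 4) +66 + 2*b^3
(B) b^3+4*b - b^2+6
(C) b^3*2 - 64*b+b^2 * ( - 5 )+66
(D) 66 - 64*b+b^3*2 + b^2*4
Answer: A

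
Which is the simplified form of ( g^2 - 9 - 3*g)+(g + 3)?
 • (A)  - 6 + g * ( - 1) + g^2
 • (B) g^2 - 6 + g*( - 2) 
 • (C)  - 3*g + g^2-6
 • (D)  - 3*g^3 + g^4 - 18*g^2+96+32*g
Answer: B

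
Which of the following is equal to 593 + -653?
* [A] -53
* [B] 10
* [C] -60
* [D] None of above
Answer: C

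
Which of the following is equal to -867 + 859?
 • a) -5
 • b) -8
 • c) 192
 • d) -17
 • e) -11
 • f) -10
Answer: b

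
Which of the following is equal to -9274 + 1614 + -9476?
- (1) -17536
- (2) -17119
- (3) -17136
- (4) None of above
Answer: 3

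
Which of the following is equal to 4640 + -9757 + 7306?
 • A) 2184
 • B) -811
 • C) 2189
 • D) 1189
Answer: C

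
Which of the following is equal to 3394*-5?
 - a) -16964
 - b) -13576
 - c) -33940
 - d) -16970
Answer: d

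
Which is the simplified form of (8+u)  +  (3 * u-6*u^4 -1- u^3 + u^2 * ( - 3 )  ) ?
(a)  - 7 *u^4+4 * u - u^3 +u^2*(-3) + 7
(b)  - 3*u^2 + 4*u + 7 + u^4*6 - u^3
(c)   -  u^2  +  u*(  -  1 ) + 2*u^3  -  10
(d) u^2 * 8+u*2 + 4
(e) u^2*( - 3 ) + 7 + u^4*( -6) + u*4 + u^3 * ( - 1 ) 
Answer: e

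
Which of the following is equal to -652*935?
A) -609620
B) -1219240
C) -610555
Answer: A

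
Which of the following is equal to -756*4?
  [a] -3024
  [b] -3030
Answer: a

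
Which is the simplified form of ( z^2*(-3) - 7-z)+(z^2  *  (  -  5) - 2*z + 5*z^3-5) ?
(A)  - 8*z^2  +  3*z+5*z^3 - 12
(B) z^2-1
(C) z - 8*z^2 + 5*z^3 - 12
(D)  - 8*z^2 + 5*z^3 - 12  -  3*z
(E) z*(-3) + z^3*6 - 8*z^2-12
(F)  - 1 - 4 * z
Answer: D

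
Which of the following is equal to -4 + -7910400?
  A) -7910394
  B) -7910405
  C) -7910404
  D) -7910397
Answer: C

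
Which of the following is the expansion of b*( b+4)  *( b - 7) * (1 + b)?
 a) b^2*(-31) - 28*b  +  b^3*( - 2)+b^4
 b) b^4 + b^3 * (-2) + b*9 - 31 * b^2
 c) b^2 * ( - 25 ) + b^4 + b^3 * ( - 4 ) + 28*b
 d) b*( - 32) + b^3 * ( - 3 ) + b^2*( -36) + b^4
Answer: a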